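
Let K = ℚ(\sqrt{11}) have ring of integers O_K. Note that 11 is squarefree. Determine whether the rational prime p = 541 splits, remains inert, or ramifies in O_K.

d = 11 ≡ 3 (mod 4), so O_K = ℤ[√11] and disc(K) = 4d = 44.
541 ∤ 44, so 541 is unramified.
Euler's criterion: 11^270 mod 541 = 540. Thus (11|541) = -1.
d is a non-residue mod p, hence 541 remains inert in O_K.

541 remains inert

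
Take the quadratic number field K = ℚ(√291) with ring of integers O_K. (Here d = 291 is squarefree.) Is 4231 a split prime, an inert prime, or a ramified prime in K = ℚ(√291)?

d = 291 ≡ 3 (mod 4), so O_K = ℤ[√291] and disc(K) = 4d = 1164.
disc(K) = 1164 is not divisible by 4231; 4231 is unramified.
Legendre symbol by Euler's criterion: (291/4231) ≡ 291^2115 ≡ 1 (mod 4231), i.e. (291/4231) = 1.
(291/4231) = 1, so 4231 splits.

split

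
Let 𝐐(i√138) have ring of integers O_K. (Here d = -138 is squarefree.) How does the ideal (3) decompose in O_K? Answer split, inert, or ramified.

Since -138 ≢ 1 mod 4, the ring of integers is ℤ[√-138] with discriminant 4·(-138) = -552.
Ramification test: 3 | -552. The prime 3 ramifies in K.

ramified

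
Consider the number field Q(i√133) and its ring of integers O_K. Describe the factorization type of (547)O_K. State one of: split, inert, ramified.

-133 mod 4 = 3, hence disc K = 4·(-133) = -532 and O_K = ℤ[√-133].
disc(K) = -532 is not divisible by 547; 547 is unramified.
Compute (-133/547) via Euler: 414^((547-1)/2) mod 547 = 1, so (-133/547) = 1.
(-133/547) = 1, so 547 splits.

547 splits in O_K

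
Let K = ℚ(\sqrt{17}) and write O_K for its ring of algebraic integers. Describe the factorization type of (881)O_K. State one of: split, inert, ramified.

remains prime (inert)

Since 17 ≡ 1 mod 4, the ring of integers is ℤ[(1+√17)/2] with discriminant 17.
881 ∤ 17, so 881 is unramified.
Compute (17/881) via Euler: 17^((881-1)/2) mod 881 = 880, so (17/881) = -1.
Legendre symbol -1 ⇒ 881 is inert.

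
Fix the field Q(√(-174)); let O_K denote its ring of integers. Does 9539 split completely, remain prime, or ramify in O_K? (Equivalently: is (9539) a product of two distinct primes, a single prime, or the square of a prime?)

inert — (9539) stays prime in O_K

d = -174 ≡ 2 (mod 4), so O_K = ℤ[√-174] and disc(K) = 4d = -696.
disc(K) = -696 is not divisible by 9539; 9539 is unramified.
(-174/9539) = 9365^4769 mod 9539 = 9538, giving Legendre symbol -1.
d is a non-residue mod p, hence 9539 remains inert in O_K.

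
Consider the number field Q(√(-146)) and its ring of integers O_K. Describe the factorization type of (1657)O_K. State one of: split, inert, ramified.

inert

-146 mod 4 = 2, hence disc K = 4·(-146) = -584 and O_K = ℤ[√-146].
disc(K) = -584 is not divisible by 1657; 1657 is unramified.
Legendre symbol by Euler's criterion: (-146/1657) ≡ (-146)^828 ≡ 1656 (mod 1657), i.e. (-146/1657) = -1.
(-146/1657) = -1, so 1657 is inert.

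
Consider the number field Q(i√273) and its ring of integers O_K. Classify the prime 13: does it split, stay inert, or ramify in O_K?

d = -273 ≡ 3 (mod 4), so O_K = ℤ[√-273] and disc(K) = 4d = -1092.
disc(K) = -1092 = 13·(-84), so p = 13 is ramified.

ramified — (13) = 𝔭²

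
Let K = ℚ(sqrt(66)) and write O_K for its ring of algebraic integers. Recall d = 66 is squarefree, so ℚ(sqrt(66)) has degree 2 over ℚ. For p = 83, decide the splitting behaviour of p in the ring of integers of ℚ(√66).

remains prime (inert)

66 mod 4 = 2, hence disc K = 4·66 = 264 and O_K = ℤ[√66].
disc(K) = 264 is not divisible by 83; 83 is unramified.
Compute (66/83) via Euler: 66^((83-1)/2) mod 83 = 82, so (66/83) = -1.
d is a non-residue mod p, hence 83 remains inert in O_K.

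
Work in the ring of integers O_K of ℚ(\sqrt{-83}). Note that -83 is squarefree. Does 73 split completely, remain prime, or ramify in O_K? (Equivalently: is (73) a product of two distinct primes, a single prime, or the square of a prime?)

-83 mod 4 = 1, hence disc K = -83 and O_K = ℤ[(1+√-83)/2].
Since gcd(73, -83) = 1 the prime 73 does not ramify.
Compute (-83/73) via Euler: 63^((73-1)/2) mod 73 = 72, so (-83/73) = -1.
d is a non-residue mod p, hence 73 remains inert in O_K.

inert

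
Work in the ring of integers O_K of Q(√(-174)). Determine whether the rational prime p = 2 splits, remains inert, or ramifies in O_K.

ramified — (2) = 𝔭²

Since -174 ≢ 1 mod 4, the ring of integers is ℤ[√-174] with discriminant 4·(-174) = -696.
2 divides disc(K) = -696, so 2 ramifies.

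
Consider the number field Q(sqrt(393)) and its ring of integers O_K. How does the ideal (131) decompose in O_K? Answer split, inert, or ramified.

ramified — (131) = 𝔭²

Since 393 ≡ 1 mod 4, the ring of integers is ℤ[(1+√393)/2] with discriminant 393.
Ramification test: 131 | 393. The prime 131 ramifies in K.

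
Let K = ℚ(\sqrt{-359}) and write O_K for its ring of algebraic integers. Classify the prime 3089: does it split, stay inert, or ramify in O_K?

d = -359 ≡ 1 (mod 4), so O_K = ℤ[(1+√-359)/2] and disc(K) = d = -359.
disc(K) = -359 is not divisible by 3089; 3089 is unramified.
Compute (-359/3089) via Euler: 2730^((3089-1)/2) mod 3089 = 1, so (-359/3089) = 1.
(-359/3089) = 1, so 3089 splits.

splits completely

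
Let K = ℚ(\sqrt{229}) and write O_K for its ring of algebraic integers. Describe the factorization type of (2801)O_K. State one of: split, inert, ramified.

splits completely

d = 229 ≡ 1 (mod 4), so O_K = ℤ[(1+√229)/2] and disc(K) = d = 229.
Since gcd(2801, 229) = 1 the prime 2801 does not ramify.
Legendre symbol by Euler's criterion: (229/2801) ≡ 229^1400 ≡ 1 (mod 2801), i.e. (229/2801) = 1.
(229/2801) = 1, so 2801 splits.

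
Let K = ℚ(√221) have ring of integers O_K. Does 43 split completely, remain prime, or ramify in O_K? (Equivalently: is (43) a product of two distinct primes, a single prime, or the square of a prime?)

d = 221 ≡ 1 (mod 4), so O_K = ℤ[(1+√221)/2] and disc(K) = d = 221.
Since gcd(43, 221) = 1 the prime 43 does not ramify.
Legendre symbol by Euler's criterion: (221/43) ≡ 221^21 ≡ 1 (mod 43), i.e. (221/43) = 1.
d is a quadratic residue mod p, hence 43 splits in O_K.

splits completely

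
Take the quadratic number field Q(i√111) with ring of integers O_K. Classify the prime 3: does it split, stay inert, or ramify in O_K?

ramified

-111 mod 4 = 1, hence disc K = -111 and O_K = ℤ[(1+√-111)/2].
Ramification test: 3 | -111. The prime 3 ramifies in K.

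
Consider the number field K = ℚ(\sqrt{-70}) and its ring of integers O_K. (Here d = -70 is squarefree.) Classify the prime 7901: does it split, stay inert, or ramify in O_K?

7901 splits in O_K

d = -70 ≡ 2 (mod 4), so O_K = ℤ[√-70] and disc(K) = 4d = -280.
disc(K) = -280 is not divisible by 7901; 7901 is unramified.
Euler's criterion: (-70)^3950 mod 7901 = 1. Thus (-70|7901) = 1.
(-70/7901) = 1, so 7901 splits.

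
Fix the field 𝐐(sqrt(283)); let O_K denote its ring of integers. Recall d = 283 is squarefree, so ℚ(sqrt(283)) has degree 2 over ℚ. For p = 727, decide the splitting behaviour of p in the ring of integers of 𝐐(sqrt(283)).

283 mod 4 = 3, hence disc K = 4·283 = 1132 and O_K = ℤ[√283].
Since gcd(727, 1132) = 1 the prime 727 does not ramify.
Legendre symbol by Euler's criterion: (283/727) ≡ 283^363 ≡ 726 (mod 727), i.e. (283/727) = -1.
d is a non-residue mod p, hence 727 remains inert in O_K.

inert — (727) stays prime in O_K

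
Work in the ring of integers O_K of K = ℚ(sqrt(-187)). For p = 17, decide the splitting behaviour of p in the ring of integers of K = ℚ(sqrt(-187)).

-187 mod 4 = 1, hence disc K = -187 and O_K = ℤ[(1+√-187)/2].
17 divides disc(K) = -187, so 17 ramifies.

p ramifies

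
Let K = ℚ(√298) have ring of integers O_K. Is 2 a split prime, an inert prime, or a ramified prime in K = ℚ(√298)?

ramified — (2) = 𝔭²

298 mod 4 = 2, hence disc K = 4·298 = 1192 and O_K = ℤ[√298].
2 divides disc(K) = 1192, so 2 ramifies.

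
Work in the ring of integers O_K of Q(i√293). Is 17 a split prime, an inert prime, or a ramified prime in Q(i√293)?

d = -293 ≡ 3 (mod 4), so O_K = ℤ[√-293] and disc(K) = 4d = -1172.
disc(K) = -1172 is not divisible by 17; 17 is unramified.
Legendre symbol by Euler's criterion: (-293/17) ≡ (-293)^8 ≡ 1 (mod 17), i.e. (-293/17) = 1.
(-293/17) = 1, so 17 splits.

split — (17) = 𝔭₁𝔭₂ with 𝔭₁ ≠ 𝔭₂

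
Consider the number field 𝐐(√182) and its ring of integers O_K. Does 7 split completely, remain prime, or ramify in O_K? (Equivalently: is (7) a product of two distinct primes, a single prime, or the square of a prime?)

p ramifies

Since 182 ≢ 1 mod 4, the ring of integers is ℤ[√182] with discriminant 4·182 = 728.
disc(K) = 728 = 7·104, so p = 7 is ramified.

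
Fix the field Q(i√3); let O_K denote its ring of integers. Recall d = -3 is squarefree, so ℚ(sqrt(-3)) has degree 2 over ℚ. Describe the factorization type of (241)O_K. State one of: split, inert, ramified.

splits completely

d = -3 ≡ 1 (mod 4), so O_K = ℤ[(1+√-3)/2] and disc(K) = d = -3.
241 ∤ -3, so 241 is unramified.
Compute (-3/241) via Euler: 238^((241-1)/2) mod 241 = 1, so (-3/241) = 1.
(-3/241) = 1, so 241 splits.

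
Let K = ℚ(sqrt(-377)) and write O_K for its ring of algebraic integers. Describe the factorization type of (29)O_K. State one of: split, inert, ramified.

29 is ramified

-377 mod 4 = 3, hence disc K = 4·(-377) = -1508 and O_K = ℤ[√-377].
29 divides disc(K) = -1508, so 29 ramifies.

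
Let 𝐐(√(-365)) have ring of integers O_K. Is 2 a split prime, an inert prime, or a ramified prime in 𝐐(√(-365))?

ramified

Since -365 ≢ 1 mod 4, the ring of integers is ℤ[√-365] with discriminant 4·(-365) = -1460.
Ramification test: 2 | -1460. The prime 2 ramifies in K.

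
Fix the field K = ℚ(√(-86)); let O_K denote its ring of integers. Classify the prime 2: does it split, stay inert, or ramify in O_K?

2 is ramified

-86 mod 4 = 2, hence disc K = 4·(-86) = -344 and O_K = ℤ[√-86].
disc(K) = -344 = 2·(-172), so p = 2 is ramified.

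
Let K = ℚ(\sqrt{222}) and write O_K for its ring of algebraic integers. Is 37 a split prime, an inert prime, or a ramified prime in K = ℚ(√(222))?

ramified — (37) = 𝔭²

d = 222 ≡ 2 (mod 4), so O_K = ℤ[√222] and disc(K) = 4d = 888.
37 divides disc(K) = 888, so 37 ramifies.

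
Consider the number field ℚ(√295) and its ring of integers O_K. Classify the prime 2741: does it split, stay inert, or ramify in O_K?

p splits

295 mod 4 = 3, hence disc K = 4·295 = 1180 and O_K = ℤ[√295].
Since gcd(2741, 1180) = 1 the prime 2741 does not ramify.
Euler's criterion: 295^1370 mod 2741 = 1. Thus (295|2741) = 1.
(295/2741) = 1, so 2741 splits.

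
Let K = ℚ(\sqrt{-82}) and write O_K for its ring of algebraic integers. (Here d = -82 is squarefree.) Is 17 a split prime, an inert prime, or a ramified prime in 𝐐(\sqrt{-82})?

-82 mod 4 = 2, hence disc K = 4·(-82) = -328 and O_K = ℤ[√-82].
17 ∤ -328, so 17 is unramified.
Euler's criterion: (-82)^8 mod 17 = 16. Thus (-82|17) = -1.
Legendre symbol -1 ⇒ 17 is inert.

p is inert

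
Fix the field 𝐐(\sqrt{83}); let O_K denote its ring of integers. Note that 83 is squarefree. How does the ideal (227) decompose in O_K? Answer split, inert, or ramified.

Since 83 ≢ 1 mod 4, the ring of integers is ℤ[√83] with discriminant 4·83 = 332.
Since gcd(227, 332) = 1 the prime 227 does not ramify.
Compute (83/227) via Euler: 83^((227-1)/2) mod 227 = 226, so (83/227) = -1.
d is a non-residue mod p, hence 227 remains inert in O_K.

remains prime (inert)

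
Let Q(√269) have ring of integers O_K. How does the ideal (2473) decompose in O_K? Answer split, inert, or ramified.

p splits

Since 269 ≡ 1 mod 4, the ring of integers is ℤ[(1+√269)/2] with discriminant 269.
2473 ∤ 269, so 2473 is unramified.
Legendre symbol by Euler's criterion: (269/2473) ≡ 269^1236 ≡ 1 (mod 2473), i.e. (269/2473) = 1.
Legendre symbol 1 ⇒ 2473 is split.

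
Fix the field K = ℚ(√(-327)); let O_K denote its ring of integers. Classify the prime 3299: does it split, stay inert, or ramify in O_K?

d = -327 ≡ 1 (mod 4), so O_K = ℤ[(1+√-327)/2] and disc(K) = d = -327.
disc(K) = -327 is not divisible by 3299; 3299 is unramified.
Euler's criterion: (-327)^1649 mod 3299 = 3298. Thus (-327|3299) = -1.
Legendre symbol -1 ⇒ 3299 is inert.

inert — (3299) stays prime in O_K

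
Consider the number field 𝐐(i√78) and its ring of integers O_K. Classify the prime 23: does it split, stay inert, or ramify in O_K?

Since -78 ≢ 1 mod 4, the ring of integers is ℤ[√-78] with discriminant 4·(-78) = -312.
disc(K) = -312 is not divisible by 23; 23 is unramified.
Legendre symbol by Euler's criterion: (-78/23) ≡ (-78)^11 ≡ 22 (mod 23), i.e. (-78/23) = -1.
d is a non-residue mod p, hence 23 remains inert in O_K.

p is inert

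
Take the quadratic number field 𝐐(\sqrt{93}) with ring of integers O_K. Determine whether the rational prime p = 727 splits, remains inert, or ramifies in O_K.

93 mod 4 = 1, hence disc K = 93 and O_K = ℤ[(1+√93)/2].
disc(K) = 93 is not divisible by 727; 727 is unramified.
Legendre symbol by Euler's criterion: (93/727) ≡ 93^363 ≡ 1 (mod 727), i.e. (93/727) = 1.
d is a quadratic residue mod p, hence 727 splits in O_K.

p splits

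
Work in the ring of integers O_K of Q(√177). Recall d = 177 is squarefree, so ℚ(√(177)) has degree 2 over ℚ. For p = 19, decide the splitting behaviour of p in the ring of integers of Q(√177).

split

d = 177 ≡ 1 (mod 4), so O_K = ℤ[(1+√177)/2] and disc(K) = d = 177.
19 ∤ 177, so 19 is unramified.
Compute (177/19) via Euler: 6^((19-1)/2) mod 19 = 1, so (177/19) = 1.
d is a quadratic residue mod p, hence 19 splits in O_K.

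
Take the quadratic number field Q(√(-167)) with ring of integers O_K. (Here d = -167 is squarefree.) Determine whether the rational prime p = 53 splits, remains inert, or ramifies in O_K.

53 remains inert

d = -167 ≡ 1 (mod 4), so O_K = ℤ[(1+√-167)/2] and disc(K) = d = -167.
disc(K) = -167 is not divisible by 53; 53 is unramified.
Euler's criterion: (-167)^26 mod 53 = 52. Thus (-167|53) = -1.
Legendre symbol -1 ⇒ 53 is inert.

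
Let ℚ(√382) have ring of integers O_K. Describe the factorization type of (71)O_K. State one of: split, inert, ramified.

Since 382 ≢ 1 mod 4, the ring of integers is ℤ[√382] with discriminant 4·382 = 1528.
Since gcd(71, 1528) = 1 the prime 71 does not ramify.
Legendre symbol by Euler's criterion: (382/71) ≡ 382^35 ≡ 1 (mod 71), i.e. (382/71) = 1.
Legendre symbol 1 ⇒ 71 is split.

p splits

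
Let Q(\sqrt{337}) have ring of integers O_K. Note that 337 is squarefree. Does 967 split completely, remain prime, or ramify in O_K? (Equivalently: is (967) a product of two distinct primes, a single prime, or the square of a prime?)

p is inert

Since 337 ≡ 1 mod 4, the ring of integers is ℤ[(1+√337)/2] with discriminant 337.
967 ∤ 337, so 967 is unramified.
(337/967) = 337^483 mod 967 = 966, giving Legendre symbol -1.
(337/967) = -1, so 967 is inert.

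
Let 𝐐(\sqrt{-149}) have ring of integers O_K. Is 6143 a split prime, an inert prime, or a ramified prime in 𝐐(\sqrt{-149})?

splits completely

Since -149 ≢ 1 mod 4, the ring of integers is ℤ[√-149] with discriminant 4·(-149) = -596.
6143 ∤ -596, so 6143 is unramified.
Legendre symbol by Euler's criterion: (-149/6143) ≡ (-149)^3071 ≡ 1 (mod 6143), i.e. (-149/6143) = 1.
d is a quadratic residue mod p, hence 6143 splits in O_K.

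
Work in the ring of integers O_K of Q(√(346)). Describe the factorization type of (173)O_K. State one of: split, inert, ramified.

ramifies in O_K

Since 346 ≢ 1 mod 4, the ring of integers is ℤ[√346] with discriminant 4·346 = 1384.
Ramification test: 173 | 1384. The prime 173 ramifies in K.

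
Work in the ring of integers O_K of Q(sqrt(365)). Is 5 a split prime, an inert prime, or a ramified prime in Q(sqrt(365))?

5 is ramified

Since 365 ≡ 1 mod 4, the ring of integers is ℤ[(1+√365)/2] with discriminant 365.
Ramification test: 5 | 365. The prime 5 ramifies in K.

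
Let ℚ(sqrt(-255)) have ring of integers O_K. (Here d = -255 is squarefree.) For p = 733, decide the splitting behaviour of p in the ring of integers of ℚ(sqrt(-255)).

remains prime (inert)

d = -255 ≡ 1 (mod 4), so O_K = ℤ[(1+√-255)/2] and disc(K) = d = -255.
disc(K) = -255 is not divisible by 733; 733 is unramified.
(-255/733) = 478^366 mod 733 = 732, giving Legendre symbol -1.
(-255/733) = -1, so 733 is inert.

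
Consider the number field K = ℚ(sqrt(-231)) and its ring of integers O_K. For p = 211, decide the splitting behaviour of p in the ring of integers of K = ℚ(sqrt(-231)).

d = -231 ≡ 1 (mod 4), so O_K = ℤ[(1+√-231)/2] and disc(K) = d = -231.
211 ∤ -231, so 211 is unramified.
Legendre symbol by Euler's criterion: (-231/211) ≡ (-231)^105 ≡ 210 (mod 211), i.e. (-231/211) = -1.
Legendre symbol -1 ⇒ 211 is inert.

p is inert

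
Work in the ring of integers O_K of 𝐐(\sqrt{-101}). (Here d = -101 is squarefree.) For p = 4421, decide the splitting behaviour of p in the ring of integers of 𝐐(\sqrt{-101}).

split

Since -101 ≢ 1 mod 4, the ring of integers is ℤ[√-101] with discriminant 4·(-101) = -404.
4421 ∤ -404, so 4421 is unramified.
Legendre symbol by Euler's criterion: (-101/4421) ≡ (-101)^2210 ≡ 1 (mod 4421), i.e. (-101/4421) = 1.
(-101/4421) = 1, so 4421 splits.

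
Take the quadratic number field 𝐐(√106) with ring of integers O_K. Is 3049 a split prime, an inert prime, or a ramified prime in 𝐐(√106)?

106 mod 4 = 2, hence disc K = 4·106 = 424 and O_K = ℤ[√106].
disc(K) = 424 is not divisible by 3049; 3049 is unramified.
Euler's criterion: 106^1524 mod 3049 = 1. Thus (106|3049) = 1.
(106/3049) = 1, so 3049 splits.

split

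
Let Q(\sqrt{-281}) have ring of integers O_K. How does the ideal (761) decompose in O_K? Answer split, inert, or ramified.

d = -281 ≡ 3 (mod 4), so O_K = ℤ[√-281] and disc(K) = 4d = -1124.
Since gcd(761, -1124) = 1 the prime 761 does not ramify.
Euler's criterion: (-281)^380 mod 761 = 760. Thus (-281|761) = -1.
(-281/761) = -1, so 761 is inert.

inert — (761) stays prime in O_K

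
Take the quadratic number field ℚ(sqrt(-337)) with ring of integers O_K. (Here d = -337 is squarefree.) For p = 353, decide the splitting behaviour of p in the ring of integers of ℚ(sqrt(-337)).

Since -337 ≢ 1 mod 4, the ring of integers is ℤ[√-337] with discriminant 4·(-337) = -1348.
353 ∤ -1348, so 353 is unramified.
(-337/353) = 16^176 mod 353 = 1, giving Legendre symbol 1.
(-337/353) = 1, so 353 splits.

split — (353) = 𝔭₁𝔭₂ with 𝔭₁ ≠ 𝔭₂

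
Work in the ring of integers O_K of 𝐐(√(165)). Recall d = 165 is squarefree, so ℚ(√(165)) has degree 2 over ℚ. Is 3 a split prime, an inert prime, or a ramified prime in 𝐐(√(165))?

ramified

Since 165 ≡ 1 mod 4, the ring of integers is ℤ[(1+√165)/2] with discriminant 165.
disc(K) = 165 = 3·55, so p = 3 is ramified.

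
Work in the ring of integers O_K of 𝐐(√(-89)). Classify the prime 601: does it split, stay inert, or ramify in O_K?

-89 mod 4 = 3, hence disc K = 4·(-89) = -356 and O_K = ℤ[√-89].
disc(K) = -356 is not divisible by 601; 601 is unramified.
Legendre symbol by Euler's criterion: (-89/601) ≡ (-89)^300 ≡ 1 (mod 601), i.e. (-89/601) = 1.
(-89/601) = 1, so 601 splits.

split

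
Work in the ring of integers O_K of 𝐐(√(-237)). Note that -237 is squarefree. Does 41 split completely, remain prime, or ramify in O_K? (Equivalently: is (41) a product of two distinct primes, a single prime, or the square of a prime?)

-237 mod 4 = 3, hence disc K = 4·(-237) = -948 and O_K = ℤ[√-237].
disc(K) = -948 is not divisible by 41; 41 is unramified.
Legendre symbol by Euler's criterion: (-237/41) ≡ (-237)^20 ≡ 1 (mod 41), i.e. (-237/41) = 1.
Legendre symbol 1 ⇒ 41 is split.

splits completely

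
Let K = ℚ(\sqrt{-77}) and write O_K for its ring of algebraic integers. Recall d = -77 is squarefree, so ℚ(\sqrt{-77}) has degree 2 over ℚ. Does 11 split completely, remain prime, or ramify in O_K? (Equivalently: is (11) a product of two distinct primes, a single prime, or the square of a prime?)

ramified

-77 mod 4 = 3, hence disc K = 4·(-77) = -308 and O_K = ℤ[√-77].
disc(K) = -308 = 11·(-28), so p = 11 is ramified.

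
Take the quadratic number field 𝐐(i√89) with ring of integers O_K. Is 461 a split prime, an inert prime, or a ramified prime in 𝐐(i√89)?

d = -89 ≡ 3 (mod 4), so O_K = ℤ[√-89] and disc(K) = 4d = -356.
461 ∤ -356, so 461 is unramified.
Compute (-89/461) via Euler: 372^((461-1)/2) mod 461 = 1, so (-89/461) = 1.
Legendre symbol 1 ⇒ 461 is split.

split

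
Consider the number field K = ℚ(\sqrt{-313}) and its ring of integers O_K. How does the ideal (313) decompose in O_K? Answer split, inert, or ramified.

Since -313 ≢ 1 mod 4, the ring of integers is ℤ[√-313] with discriminant 4·(-313) = -1252.
313 divides disc(K) = -1252, so 313 ramifies.

ramified — (313) = 𝔭²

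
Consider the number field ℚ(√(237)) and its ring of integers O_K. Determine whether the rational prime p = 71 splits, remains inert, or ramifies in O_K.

splits completely

Since 237 ≡ 1 mod 4, the ring of integers is ℤ[(1+√237)/2] with discriminant 237.
Since gcd(71, 237) = 1 the prime 71 does not ramify.
Compute (237/71) via Euler: 24^((71-1)/2) mod 71 = 1, so (237/71) = 1.
Legendre symbol 1 ⇒ 71 is split.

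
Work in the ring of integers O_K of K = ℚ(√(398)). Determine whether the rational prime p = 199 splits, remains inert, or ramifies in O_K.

d = 398 ≡ 2 (mod 4), so O_K = ℤ[√398] and disc(K) = 4d = 1592.
199 divides disc(K) = 1592, so 199 ramifies.

ramified — (199) = 𝔭²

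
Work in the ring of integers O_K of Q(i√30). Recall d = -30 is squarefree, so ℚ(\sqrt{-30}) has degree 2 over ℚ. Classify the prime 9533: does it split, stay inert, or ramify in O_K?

d = -30 ≡ 2 (mod 4), so O_K = ℤ[√-30] and disc(K) = 4d = -120.
9533 ∤ -120, so 9533 is unramified.
Euler's criterion: (-30)^4766 mod 9533 = 9532. Thus (-30|9533) = -1.
(-30/9533) = -1, so 9533 is inert.

inert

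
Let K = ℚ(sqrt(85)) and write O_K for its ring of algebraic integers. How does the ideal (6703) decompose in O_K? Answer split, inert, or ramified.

85 mod 4 = 1, hence disc K = 85 and O_K = ℤ[(1+√85)/2].
Since gcd(6703, 85) = 1 the prime 6703 does not ramify.
Legendre symbol by Euler's criterion: (85/6703) ≡ 85^3351 ≡ 1 (mod 6703), i.e. (85/6703) = 1.
d is a quadratic residue mod p, hence 6703 splits in O_K.

p splits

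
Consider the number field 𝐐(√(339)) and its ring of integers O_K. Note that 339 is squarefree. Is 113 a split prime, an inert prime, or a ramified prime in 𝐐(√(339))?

113 is ramified

Since 339 ≢ 1 mod 4, the ring of integers is ℤ[√339] with discriminant 4·339 = 1356.
113 divides disc(K) = 1356, so 113 ramifies.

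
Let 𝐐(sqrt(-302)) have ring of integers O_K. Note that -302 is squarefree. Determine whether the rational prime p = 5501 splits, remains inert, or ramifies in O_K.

-302 mod 4 = 2, hence disc K = 4·(-302) = -1208 and O_K = ℤ[√-302].
disc(K) = -1208 is not divisible by 5501; 5501 is unramified.
(-302/5501) = 5199^2750 mod 5501 = 1, giving Legendre symbol 1.
Legendre symbol 1 ⇒ 5501 is split.

splits completely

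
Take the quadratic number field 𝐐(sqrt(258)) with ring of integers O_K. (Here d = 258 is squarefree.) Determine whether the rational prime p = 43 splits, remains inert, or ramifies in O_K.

258 mod 4 = 2, hence disc K = 4·258 = 1032 and O_K = ℤ[√258].
disc(K) = 1032 = 43·24, so p = 43 is ramified.

p ramifies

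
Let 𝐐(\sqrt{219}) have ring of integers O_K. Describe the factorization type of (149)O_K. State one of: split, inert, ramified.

149 remains inert

Since 219 ≢ 1 mod 4, the ring of integers is ℤ[√219] with discriminant 4·219 = 876.
disc(K) = 876 is not divisible by 149; 149 is unramified.
(219/149) = 70^74 mod 149 = 148, giving Legendre symbol -1.
Legendre symbol -1 ⇒ 149 is inert.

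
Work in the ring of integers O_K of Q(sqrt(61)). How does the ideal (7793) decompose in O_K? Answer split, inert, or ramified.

Since 61 ≡ 1 mod 4, the ring of integers is ℤ[(1+√61)/2] with discriminant 61.
Since gcd(7793, 61) = 1 the prime 7793 does not ramify.
(61/7793) = 61^3896 mod 7793 = 1, giving Legendre symbol 1.
Legendre symbol 1 ⇒ 7793 is split.

p splits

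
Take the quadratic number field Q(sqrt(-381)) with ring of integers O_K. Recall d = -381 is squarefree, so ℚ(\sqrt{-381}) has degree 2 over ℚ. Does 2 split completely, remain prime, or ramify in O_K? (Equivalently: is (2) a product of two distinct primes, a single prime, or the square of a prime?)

ramified

d = -381 ≡ 3 (mod 4), so O_K = ℤ[√-381] and disc(K) = 4d = -1524.
2 divides disc(K) = -1524, so 2 ramifies.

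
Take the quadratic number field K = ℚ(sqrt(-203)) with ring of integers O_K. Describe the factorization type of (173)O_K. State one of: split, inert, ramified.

remains prime (inert)

-203 mod 4 = 1, hence disc K = -203 and O_K = ℤ[(1+√-203)/2].
Since gcd(173, -203) = 1 the prime 173 does not ramify.
(-203/173) = 143^86 mod 173 = 172, giving Legendre symbol -1.
Legendre symbol -1 ⇒ 173 is inert.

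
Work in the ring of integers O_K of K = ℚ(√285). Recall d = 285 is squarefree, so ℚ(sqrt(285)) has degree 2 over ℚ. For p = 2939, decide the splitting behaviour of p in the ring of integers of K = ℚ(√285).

d = 285 ≡ 1 (mod 4), so O_K = ℤ[(1+√285)/2] and disc(K) = d = 285.
2939 ∤ 285, so 2939 is unramified.
Compute (285/2939) via Euler: 285^((2939-1)/2) mod 2939 = 1, so (285/2939) = 1.
(285/2939) = 1, so 2939 splits.

2939 splits in O_K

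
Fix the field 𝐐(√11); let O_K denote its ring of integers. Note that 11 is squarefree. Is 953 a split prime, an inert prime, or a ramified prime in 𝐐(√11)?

inert — (953) stays prime in O_K

d = 11 ≡ 3 (mod 4), so O_K = ℤ[√11] and disc(K) = 4d = 44.
953 ∤ 44, so 953 is unramified.
Euler's criterion: 11^476 mod 953 = 952. Thus (11|953) = -1.
(11/953) = -1, so 953 is inert.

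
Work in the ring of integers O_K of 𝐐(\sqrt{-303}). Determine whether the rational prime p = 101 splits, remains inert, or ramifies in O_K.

d = -303 ≡ 1 (mod 4), so O_K = ℤ[(1+√-303)/2] and disc(K) = d = -303.
101 divides disc(K) = -303, so 101 ramifies.

101 is ramified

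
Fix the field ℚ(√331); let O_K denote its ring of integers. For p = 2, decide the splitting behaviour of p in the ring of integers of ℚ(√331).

331 mod 4 = 3, hence disc K = 4·331 = 1324 and O_K = ℤ[√331].
2 divides disc(K) = 1324, so 2 ramifies.

2 is ramified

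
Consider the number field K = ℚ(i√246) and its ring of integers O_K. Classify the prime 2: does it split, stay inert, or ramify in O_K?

d = -246 ≡ 2 (mod 4), so O_K = ℤ[√-246] and disc(K) = 4d = -984.
2 divides disc(K) = -984, so 2 ramifies.

ramified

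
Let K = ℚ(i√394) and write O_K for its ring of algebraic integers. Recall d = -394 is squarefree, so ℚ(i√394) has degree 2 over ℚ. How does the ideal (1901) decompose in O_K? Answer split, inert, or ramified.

-394 mod 4 = 2, hence disc K = 4·(-394) = -1576 and O_K = ℤ[√-394].
Since gcd(1901, -1576) = 1 the prime 1901 does not ramify.
Legendre symbol by Euler's criterion: (-394/1901) ≡ (-394)^950 ≡ 1 (mod 1901), i.e. (-394/1901) = 1.
Legendre symbol 1 ⇒ 1901 is split.

splits completely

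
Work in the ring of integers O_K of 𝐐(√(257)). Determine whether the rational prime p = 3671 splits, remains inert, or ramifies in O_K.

splits completely

Since 257 ≡ 1 mod 4, the ring of integers is ℤ[(1+√257)/2] with discriminant 257.
3671 ∤ 257, so 3671 is unramified.
Legendre symbol by Euler's criterion: (257/3671) ≡ 257^1835 ≡ 1 (mod 3671), i.e. (257/3671) = 1.
d is a quadratic residue mod p, hence 3671 splits in O_K.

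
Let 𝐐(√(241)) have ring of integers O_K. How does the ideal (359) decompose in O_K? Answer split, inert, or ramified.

359 splits in O_K

d = 241 ≡ 1 (mod 4), so O_K = ℤ[(1+√241)/2] and disc(K) = d = 241.
disc(K) = 241 is not divisible by 359; 359 is unramified.
Compute (241/359) via Euler: 241^((359-1)/2) mod 359 = 1, so (241/359) = 1.
Legendre symbol 1 ⇒ 359 is split.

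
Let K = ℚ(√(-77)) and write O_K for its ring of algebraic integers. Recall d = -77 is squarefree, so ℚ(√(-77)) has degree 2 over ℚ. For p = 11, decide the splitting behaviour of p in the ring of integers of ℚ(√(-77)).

d = -77 ≡ 3 (mod 4), so O_K = ℤ[√-77] and disc(K) = 4d = -308.
Ramification test: 11 | -308. The prime 11 ramifies in K.

ramifies in O_K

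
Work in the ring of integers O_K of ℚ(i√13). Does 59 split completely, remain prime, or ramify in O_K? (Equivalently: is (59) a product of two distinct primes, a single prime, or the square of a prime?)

split — (59) = 𝔭₁𝔭₂ with 𝔭₁ ≠ 𝔭₂

Since -13 ≢ 1 mod 4, the ring of integers is ℤ[√-13] with discriminant 4·(-13) = -52.
Since gcd(59, -52) = 1 the prime 59 does not ramify.
(-13/59) = 46^29 mod 59 = 1, giving Legendre symbol 1.
Legendre symbol 1 ⇒ 59 is split.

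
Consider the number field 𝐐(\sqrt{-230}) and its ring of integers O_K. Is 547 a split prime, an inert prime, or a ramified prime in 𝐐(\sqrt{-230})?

547 splits in O_K

Since -230 ≢ 1 mod 4, the ring of integers is ℤ[√-230] with discriminant 4·(-230) = -920.
Since gcd(547, -920) = 1 the prime 547 does not ramify.
Compute (-230/547) via Euler: 317^((547-1)/2) mod 547 = 1, so (-230/547) = 1.
d is a quadratic residue mod p, hence 547 splits in O_K.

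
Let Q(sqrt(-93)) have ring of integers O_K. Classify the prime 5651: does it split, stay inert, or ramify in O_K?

-93 mod 4 = 3, hence disc K = 4·(-93) = -372 and O_K = ℤ[√-93].
Since gcd(5651, -372) = 1 the prime 5651 does not ramify.
(-93/5651) = 5558^2825 mod 5651 = 1, giving Legendre symbol 1.
(-93/5651) = 1, so 5651 splits.

split — (5651) = 𝔭₁𝔭₂ with 𝔭₁ ≠ 𝔭₂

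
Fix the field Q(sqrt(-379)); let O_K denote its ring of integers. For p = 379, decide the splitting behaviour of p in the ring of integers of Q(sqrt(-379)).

-379 mod 4 = 1, hence disc K = -379 and O_K = ℤ[(1+√-379)/2].
379 divides disc(K) = -379, so 379 ramifies.

379 is ramified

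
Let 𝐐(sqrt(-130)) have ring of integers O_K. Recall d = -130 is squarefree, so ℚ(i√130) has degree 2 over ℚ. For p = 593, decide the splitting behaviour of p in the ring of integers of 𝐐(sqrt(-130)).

p splits

-130 mod 4 = 2, hence disc K = 4·(-130) = -520 and O_K = ℤ[√-130].
593 ∤ -520, so 593 is unramified.
Compute (-130/593) via Euler: 463^((593-1)/2) mod 593 = 1, so (-130/593) = 1.
d is a quadratic residue mod p, hence 593 splits in O_K.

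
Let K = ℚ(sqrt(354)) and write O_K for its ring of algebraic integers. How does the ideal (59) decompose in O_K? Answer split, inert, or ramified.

Since 354 ≢ 1 mod 4, the ring of integers is ℤ[√354] with discriminant 4·354 = 1416.
disc(K) = 1416 = 59·24, so p = 59 is ramified.

p ramifies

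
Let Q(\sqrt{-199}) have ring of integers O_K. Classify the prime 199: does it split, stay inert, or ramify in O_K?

p ramifies

-199 mod 4 = 1, hence disc K = -199 and O_K = ℤ[(1+√-199)/2].
disc(K) = -199 = 199·(-1), so p = 199 is ramified.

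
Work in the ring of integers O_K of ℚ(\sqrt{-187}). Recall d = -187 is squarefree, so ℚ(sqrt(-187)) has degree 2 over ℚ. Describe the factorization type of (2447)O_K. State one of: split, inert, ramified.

splits completely

d = -187 ≡ 1 (mod 4), so O_K = ℤ[(1+√-187)/2] and disc(K) = d = -187.
disc(K) = -187 is not divisible by 2447; 2447 is unramified.
Legendre symbol by Euler's criterion: (-187/2447) ≡ (-187)^1223 ≡ 1 (mod 2447), i.e. (-187/2447) = 1.
d is a quadratic residue mod p, hence 2447 splits in O_K.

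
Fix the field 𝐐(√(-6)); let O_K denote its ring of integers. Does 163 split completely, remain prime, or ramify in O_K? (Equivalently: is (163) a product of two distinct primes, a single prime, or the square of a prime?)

d = -6 ≡ 2 (mod 4), so O_K = ℤ[√-6] and disc(K) = 4d = -24.
disc(K) = -24 is not divisible by 163; 163 is unramified.
(-6/163) = 157^81 mod 163 = 162, giving Legendre symbol -1.
(-6/163) = -1, so 163 is inert.

163 remains inert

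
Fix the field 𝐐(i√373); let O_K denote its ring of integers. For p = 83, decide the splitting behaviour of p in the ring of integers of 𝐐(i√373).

d = -373 ≡ 3 (mod 4), so O_K = ℤ[√-373] and disc(K) = 4d = -1492.
83 ∤ -1492, so 83 is unramified.
Legendre symbol by Euler's criterion: (-373/83) ≡ (-373)^41 ≡ 82 (mod 83), i.e. (-373/83) = -1.
Legendre symbol -1 ⇒ 83 is inert.

p is inert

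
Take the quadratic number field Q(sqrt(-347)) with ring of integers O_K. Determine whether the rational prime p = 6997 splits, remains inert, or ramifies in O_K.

inert

-347 mod 4 = 1, hence disc K = -347 and O_K = ℤ[(1+√-347)/2].
disc(K) = -347 is not divisible by 6997; 6997 is unramified.
Euler's criterion: (-347)^3498 mod 6997 = 6996. Thus (-347|6997) = -1.
(-347/6997) = -1, so 6997 is inert.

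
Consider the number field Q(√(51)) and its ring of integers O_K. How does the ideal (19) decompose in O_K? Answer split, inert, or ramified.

remains prime (inert)

51 mod 4 = 3, hence disc K = 4·51 = 204 and O_K = ℤ[√51].
19 ∤ 204, so 19 is unramified.
Compute (51/19) via Euler: 13^((19-1)/2) mod 19 = 18, so (51/19) = -1.
d is a non-residue mod p, hence 19 remains inert in O_K.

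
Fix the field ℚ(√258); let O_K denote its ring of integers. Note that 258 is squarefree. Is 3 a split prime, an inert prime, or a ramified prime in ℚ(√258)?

p ramifies

d = 258 ≡ 2 (mod 4), so O_K = ℤ[√258] and disc(K) = 4d = 1032.
Ramification test: 3 | 1032. The prime 3 ramifies in K.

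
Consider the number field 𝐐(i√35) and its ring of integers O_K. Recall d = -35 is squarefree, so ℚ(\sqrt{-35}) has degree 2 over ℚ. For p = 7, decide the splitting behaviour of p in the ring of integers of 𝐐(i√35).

Since -35 ≡ 1 mod 4, the ring of integers is ℤ[(1+√-35)/2] with discriminant -35.
disc(K) = -35 = 7·(-5), so p = 7 is ramified.

p ramifies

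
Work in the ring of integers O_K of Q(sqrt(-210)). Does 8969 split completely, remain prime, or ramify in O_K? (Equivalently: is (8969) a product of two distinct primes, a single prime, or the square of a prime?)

-210 mod 4 = 2, hence disc K = 4·(-210) = -840 and O_K = ℤ[√-210].
Since gcd(8969, -840) = 1 the prime 8969 does not ramify.
Euler's criterion: (-210)^4484 mod 8969 = 8968. Thus (-210|8969) = -1.
d is a non-residue mod p, hence 8969 remains inert in O_K.

remains prime (inert)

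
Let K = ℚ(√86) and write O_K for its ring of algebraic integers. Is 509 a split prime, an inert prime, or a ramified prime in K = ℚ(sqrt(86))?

86 mod 4 = 2, hence disc K = 4·86 = 344 and O_K = ℤ[√86].
509 ∤ 344, so 509 is unramified.
Compute (86/509) via Euler: 86^((509-1)/2) mod 509 = 508, so (86/509) = -1.
Legendre symbol -1 ⇒ 509 is inert.

inert — (509) stays prime in O_K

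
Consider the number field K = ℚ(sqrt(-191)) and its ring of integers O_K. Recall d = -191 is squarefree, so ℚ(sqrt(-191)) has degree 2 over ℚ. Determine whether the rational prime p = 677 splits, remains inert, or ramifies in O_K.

p splits

Since -191 ≡ 1 mod 4, the ring of integers is ℤ[(1+√-191)/2] with discriminant -191.
677 ∤ -191, so 677 is unramified.
Compute (-191/677) via Euler: 486^((677-1)/2) mod 677 = 1, so (-191/677) = 1.
d is a quadratic residue mod p, hence 677 splits in O_K.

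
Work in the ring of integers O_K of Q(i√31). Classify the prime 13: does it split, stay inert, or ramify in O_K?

13 remains inert

-31 mod 4 = 1, hence disc K = -31 and O_K = ℤ[(1+√-31)/2].
13 ∤ -31, so 13 is unramified.
(-31/13) = 8^6 mod 13 = 12, giving Legendre symbol -1.
Legendre symbol -1 ⇒ 13 is inert.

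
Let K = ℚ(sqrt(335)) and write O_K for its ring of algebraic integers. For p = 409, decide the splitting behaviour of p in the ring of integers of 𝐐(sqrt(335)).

p is inert

d = 335 ≡ 3 (mod 4), so O_K = ℤ[√335] and disc(K) = 4d = 1340.
409 ∤ 1340, so 409 is unramified.
(335/409) = 335^204 mod 409 = 408, giving Legendre symbol -1.
Legendre symbol -1 ⇒ 409 is inert.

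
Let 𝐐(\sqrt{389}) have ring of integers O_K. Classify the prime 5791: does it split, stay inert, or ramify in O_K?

d = 389 ≡ 1 (mod 4), so O_K = ℤ[(1+√389)/2] and disc(K) = d = 389.
5791 ∤ 389, so 5791 is unramified.
Compute (389/5791) via Euler: 389^((5791-1)/2) mod 5791 = 1, so (389/5791) = 1.
d is a quadratic residue mod p, hence 5791 splits in O_K.

split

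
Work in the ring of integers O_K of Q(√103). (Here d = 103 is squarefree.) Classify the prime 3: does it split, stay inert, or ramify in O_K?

d = 103 ≡ 3 (mod 4), so O_K = ℤ[√103] and disc(K) = 4d = 412.
3 ∤ 412, so 3 is unramified.
Euler's criterion: 103^1 mod 3 = 1. Thus (103|3) = 1.
(103/3) = 1, so 3 splits.

split — (3) = 𝔭₁𝔭₂ with 𝔭₁ ≠ 𝔭₂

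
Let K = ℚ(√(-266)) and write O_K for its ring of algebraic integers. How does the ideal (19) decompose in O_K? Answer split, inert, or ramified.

ramifies in O_K

d = -266 ≡ 2 (mod 4), so O_K = ℤ[√-266] and disc(K) = 4d = -1064.
Ramification test: 19 | -1064. The prime 19 ramifies in K.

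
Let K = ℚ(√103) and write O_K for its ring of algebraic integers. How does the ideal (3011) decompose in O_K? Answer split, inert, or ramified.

Since 103 ≢ 1 mod 4, the ring of integers is ℤ[√103] with discriminant 4·103 = 412.
Since gcd(3011, 412) = 1 the prime 3011 does not ramify.
(103/3011) = 103^1505 mod 3011 = 1, giving Legendre symbol 1.
d is a quadratic residue mod p, hence 3011 splits in O_K.

split — (3011) = 𝔭₁𝔭₂ with 𝔭₁ ≠ 𝔭₂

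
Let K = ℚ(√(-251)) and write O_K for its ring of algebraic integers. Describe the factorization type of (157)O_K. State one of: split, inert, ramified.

inert

d = -251 ≡ 1 (mod 4), so O_K = ℤ[(1+√-251)/2] and disc(K) = d = -251.
disc(K) = -251 is not divisible by 157; 157 is unramified.
Euler's criterion: (-251)^78 mod 157 = 156. Thus (-251|157) = -1.
d is a non-residue mod p, hence 157 remains inert in O_K.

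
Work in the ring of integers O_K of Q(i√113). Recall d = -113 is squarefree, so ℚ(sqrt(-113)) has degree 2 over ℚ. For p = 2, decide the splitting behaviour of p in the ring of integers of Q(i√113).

p ramifies

-113 mod 4 = 3, hence disc K = 4·(-113) = -452 and O_K = ℤ[√-113].
2 divides disc(K) = -452, so 2 ramifies.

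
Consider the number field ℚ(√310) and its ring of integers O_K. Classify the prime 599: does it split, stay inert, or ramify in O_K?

remains prime (inert)

310 mod 4 = 2, hence disc K = 4·310 = 1240 and O_K = ℤ[√310].
disc(K) = 1240 is not divisible by 599; 599 is unramified.
Legendre symbol by Euler's criterion: (310/599) ≡ 310^299 ≡ 598 (mod 599), i.e. (310/599) = -1.
Legendre symbol -1 ⇒ 599 is inert.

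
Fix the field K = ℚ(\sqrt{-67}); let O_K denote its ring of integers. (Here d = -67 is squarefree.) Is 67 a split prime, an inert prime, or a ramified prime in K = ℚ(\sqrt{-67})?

ramified — (67) = 𝔭²

Since -67 ≡ 1 mod 4, the ring of integers is ℤ[(1+√-67)/2] with discriminant -67.
Ramification test: 67 | -67. The prime 67 ramifies in K.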